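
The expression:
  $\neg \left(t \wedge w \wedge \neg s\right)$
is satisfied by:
  {s: True, w: False, t: False}
  {w: False, t: False, s: False}
  {t: True, s: True, w: False}
  {t: True, w: False, s: False}
  {s: True, w: True, t: False}
  {w: True, s: False, t: False}
  {t: True, w: True, s: True}


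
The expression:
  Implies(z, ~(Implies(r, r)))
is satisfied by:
  {z: False}


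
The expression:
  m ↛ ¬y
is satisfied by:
  {m: True, y: True}


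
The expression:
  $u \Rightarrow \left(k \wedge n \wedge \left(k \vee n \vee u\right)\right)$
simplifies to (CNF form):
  $\left(k \vee \neg u\right) \wedge \left(n \vee \neg u\right)$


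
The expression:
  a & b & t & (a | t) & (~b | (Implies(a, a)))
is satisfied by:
  {t: True, a: True, b: True}


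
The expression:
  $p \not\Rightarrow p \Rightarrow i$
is always true.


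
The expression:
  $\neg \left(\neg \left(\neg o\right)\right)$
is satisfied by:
  {o: False}


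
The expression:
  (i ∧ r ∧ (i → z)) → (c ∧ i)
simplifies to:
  c ∨ ¬i ∨ ¬r ∨ ¬z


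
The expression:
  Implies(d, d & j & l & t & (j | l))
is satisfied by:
  {t: True, j: True, l: True, d: False}
  {t: True, j: True, l: False, d: False}
  {t: True, l: True, j: False, d: False}
  {t: True, l: False, j: False, d: False}
  {j: True, l: True, t: False, d: False}
  {j: True, l: False, t: False, d: False}
  {l: True, t: False, j: False, d: False}
  {l: False, t: False, j: False, d: False}
  {d: True, t: True, j: True, l: True}


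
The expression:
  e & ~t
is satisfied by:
  {e: True, t: False}


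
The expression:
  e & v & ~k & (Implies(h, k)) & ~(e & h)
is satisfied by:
  {e: True, v: True, h: False, k: False}


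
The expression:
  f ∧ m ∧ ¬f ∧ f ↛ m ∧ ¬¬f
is never true.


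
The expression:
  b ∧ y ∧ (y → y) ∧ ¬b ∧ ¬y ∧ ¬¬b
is never true.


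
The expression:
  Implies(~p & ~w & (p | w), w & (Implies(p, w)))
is always true.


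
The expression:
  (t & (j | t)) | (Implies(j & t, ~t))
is always true.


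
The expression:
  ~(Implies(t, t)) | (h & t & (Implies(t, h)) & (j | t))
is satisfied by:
  {t: True, h: True}


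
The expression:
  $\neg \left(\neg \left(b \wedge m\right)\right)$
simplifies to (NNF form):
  $b \wedge m$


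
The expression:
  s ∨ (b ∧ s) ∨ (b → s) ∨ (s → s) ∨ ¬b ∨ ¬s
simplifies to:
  True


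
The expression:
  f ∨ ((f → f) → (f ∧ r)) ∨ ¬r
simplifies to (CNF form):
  f ∨ ¬r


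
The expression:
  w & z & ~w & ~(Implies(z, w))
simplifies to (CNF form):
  False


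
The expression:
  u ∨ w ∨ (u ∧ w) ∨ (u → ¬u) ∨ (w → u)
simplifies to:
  True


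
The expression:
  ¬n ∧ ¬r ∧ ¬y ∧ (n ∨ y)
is never true.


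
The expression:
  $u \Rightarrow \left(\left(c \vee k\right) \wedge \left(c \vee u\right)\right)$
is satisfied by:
  {k: True, c: True, u: False}
  {k: True, u: False, c: False}
  {c: True, u: False, k: False}
  {c: False, u: False, k: False}
  {k: True, c: True, u: True}
  {k: True, u: True, c: False}
  {c: True, u: True, k: False}


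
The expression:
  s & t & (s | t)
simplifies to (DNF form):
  s & t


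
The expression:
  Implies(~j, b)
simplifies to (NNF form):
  b | j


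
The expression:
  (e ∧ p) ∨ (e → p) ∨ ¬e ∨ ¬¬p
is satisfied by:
  {p: True, e: False}
  {e: False, p: False}
  {e: True, p: True}


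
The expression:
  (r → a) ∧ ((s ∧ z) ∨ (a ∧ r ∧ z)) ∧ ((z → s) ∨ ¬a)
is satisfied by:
  {z: True, s: True, a: True, r: False}
  {z: True, s: True, a: False, r: False}
  {z: True, s: True, r: True, a: True}


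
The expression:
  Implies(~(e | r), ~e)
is always true.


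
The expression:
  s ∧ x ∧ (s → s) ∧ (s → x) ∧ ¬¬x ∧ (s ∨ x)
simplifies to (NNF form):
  s ∧ x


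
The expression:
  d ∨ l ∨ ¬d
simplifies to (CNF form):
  True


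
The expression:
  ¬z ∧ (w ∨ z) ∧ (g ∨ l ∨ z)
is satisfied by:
  {l: True, g: True, w: True, z: False}
  {l: True, w: True, z: False, g: False}
  {g: True, w: True, z: False, l: False}


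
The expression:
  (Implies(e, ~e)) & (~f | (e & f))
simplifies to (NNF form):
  ~e & ~f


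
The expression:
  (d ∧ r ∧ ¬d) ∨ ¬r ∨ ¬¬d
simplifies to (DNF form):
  d ∨ ¬r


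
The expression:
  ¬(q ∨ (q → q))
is never true.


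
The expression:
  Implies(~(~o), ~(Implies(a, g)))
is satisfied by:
  {a: True, g: False, o: False}
  {g: False, o: False, a: False}
  {a: True, g: True, o: False}
  {g: True, a: False, o: False}
  {o: True, a: True, g: False}


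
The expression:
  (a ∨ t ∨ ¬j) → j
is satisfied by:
  {j: True}


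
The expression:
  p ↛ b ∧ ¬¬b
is never true.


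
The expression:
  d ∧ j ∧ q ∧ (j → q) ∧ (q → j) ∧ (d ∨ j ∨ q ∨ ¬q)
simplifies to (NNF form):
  d ∧ j ∧ q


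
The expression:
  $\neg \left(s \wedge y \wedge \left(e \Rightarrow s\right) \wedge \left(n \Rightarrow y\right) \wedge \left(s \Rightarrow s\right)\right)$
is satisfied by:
  {s: False, y: False}
  {y: True, s: False}
  {s: True, y: False}


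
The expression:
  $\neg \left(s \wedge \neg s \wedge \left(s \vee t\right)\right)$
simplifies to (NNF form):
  $\text{True}$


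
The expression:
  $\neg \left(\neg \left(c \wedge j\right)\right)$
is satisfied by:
  {c: True, j: True}


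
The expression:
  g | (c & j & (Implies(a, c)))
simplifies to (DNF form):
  g | (c & j)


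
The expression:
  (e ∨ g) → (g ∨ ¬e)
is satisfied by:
  {g: True, e: False}
  {e: False, g: False}
  {e: True, g: True}


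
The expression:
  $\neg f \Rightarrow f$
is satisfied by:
  {f: True}


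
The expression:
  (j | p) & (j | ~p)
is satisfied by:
  {j: True}


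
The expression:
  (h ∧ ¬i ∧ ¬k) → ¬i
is always true.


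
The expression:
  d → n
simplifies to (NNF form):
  n ∨ ¬d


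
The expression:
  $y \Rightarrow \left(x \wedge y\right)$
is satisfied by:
  {x: True, y: False}
  {y: False, x: False}
  {y: True, x: True}


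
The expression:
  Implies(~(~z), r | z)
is always true.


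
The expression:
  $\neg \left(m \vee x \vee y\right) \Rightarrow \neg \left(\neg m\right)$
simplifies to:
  $m \vee x \vee y$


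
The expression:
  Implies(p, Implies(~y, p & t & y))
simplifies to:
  y | ~p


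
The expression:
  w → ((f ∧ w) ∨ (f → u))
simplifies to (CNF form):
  True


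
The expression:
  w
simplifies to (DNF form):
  w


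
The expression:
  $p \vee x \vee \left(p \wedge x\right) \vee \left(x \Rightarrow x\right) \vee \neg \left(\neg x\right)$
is always true.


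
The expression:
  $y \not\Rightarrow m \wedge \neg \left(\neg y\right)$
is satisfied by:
  {y: True, m: False}


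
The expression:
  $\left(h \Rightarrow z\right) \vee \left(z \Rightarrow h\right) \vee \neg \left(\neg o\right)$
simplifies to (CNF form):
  $\text{True}$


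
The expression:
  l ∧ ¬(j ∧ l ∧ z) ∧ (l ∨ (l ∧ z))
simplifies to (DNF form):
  (l ∧ ¬j) ∨ (l ∧ ¬z)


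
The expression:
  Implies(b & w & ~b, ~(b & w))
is always true.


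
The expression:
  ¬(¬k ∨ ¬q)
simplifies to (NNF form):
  k ∧ q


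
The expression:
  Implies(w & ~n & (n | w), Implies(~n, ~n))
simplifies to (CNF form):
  True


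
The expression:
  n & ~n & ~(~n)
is never true.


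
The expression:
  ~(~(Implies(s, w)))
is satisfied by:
  {w: True, s: False}
  {s: False, w: False}
  {s: True, w: True}


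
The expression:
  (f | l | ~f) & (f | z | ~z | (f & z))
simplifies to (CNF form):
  True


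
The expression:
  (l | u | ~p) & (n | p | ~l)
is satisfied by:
  {n: True, u: True, l: False, p: False}
  {n: True, u: False, l: False, p: False}
  {u: True, n: False, l: False, p: False}
  {n: False, u: False, l: False, p: False}
  {n: True, p: True, u: True, l: False}
  {p: True, u: True, n: False, l: False}
  {n: True, l: True, u: True, p: False}
  {n: True, l: True, u: False, p: False}
  {p: True, l: True, n: True, u: True}
  {p: True, l: True, n: True, u: False}
  {p: True, l: True, u: True, n: False}
  {p: True, l: True, u: False, n: False}


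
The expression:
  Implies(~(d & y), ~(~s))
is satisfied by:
  {y: True, s: True, d: True}
  {y: True, s: True, d: False}
  {s: True, d: True, y: False}
  {s: True, d: False, y: False}
  {y: True, d: True, s: False}


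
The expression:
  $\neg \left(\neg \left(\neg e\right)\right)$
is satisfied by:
  {e: False}


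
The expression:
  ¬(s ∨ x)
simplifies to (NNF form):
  ¬s ∧ ¬x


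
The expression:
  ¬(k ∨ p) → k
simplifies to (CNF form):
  k ∨ p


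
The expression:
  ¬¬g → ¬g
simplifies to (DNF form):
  ¬g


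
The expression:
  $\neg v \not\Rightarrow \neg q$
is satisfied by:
  {q: True, v: False}


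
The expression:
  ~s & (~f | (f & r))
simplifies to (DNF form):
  (r & ~s) | (~f & ~s)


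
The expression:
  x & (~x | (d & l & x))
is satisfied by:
  {d: True, x: True, l: True}


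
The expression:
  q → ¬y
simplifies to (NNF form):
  ¬q ∨ ¬y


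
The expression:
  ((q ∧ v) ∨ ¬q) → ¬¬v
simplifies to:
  q ∨ v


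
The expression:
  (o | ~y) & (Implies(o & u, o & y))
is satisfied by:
  {u: False, y: False, o: False}
  {o: True, u: False, y: False}
  {u: True, o: False, y: False}
  {y: True, o: True, u: False}
  {y: True, o: True, u: True}


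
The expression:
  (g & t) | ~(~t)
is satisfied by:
  {t: True}


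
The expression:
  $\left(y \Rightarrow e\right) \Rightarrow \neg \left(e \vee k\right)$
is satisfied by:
  {y: True, e: False, k: False}
  {e: False, k: False, y: False}
  {y: True, k: True, e: False}


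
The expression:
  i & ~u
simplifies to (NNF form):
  i & ~u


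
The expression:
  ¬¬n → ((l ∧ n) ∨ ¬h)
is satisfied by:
  {l: True, h: False, n: False}
  {h: False, n: False, l: False}
  {n: True, l: True, h: False}
  {n: True, h: False, l: False}
  {l: True, h: True, n: False}
  {h: True, l: False, n: False}
  {n: True, h: True, l: True}


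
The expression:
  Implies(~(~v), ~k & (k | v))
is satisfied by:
  {k: False, v: False}
  {v: True, k: False}
  {k: True, v: False}


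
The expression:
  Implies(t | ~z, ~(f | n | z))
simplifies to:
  (z | ~f) & (z | ~n) & (~t | ~z)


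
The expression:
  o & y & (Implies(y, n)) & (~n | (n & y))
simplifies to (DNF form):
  n & o & y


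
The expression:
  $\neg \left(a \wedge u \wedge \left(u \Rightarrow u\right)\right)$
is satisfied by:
  {u: False, a: False}
  {a: True, u: False}
  {u: True, a: False}


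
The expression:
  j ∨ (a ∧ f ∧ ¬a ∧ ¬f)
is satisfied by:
  {j: True}


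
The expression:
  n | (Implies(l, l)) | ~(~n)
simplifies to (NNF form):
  True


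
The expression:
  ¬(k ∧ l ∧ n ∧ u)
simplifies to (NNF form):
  ¬k ∨ ¬l ∨ ¬n ∨ ¬u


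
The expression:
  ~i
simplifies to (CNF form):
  ~i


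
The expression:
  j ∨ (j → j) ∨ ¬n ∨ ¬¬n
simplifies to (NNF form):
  True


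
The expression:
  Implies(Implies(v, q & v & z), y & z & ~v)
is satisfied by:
  {y: True, v: True, z: False, q: False}
  {v: True, y: False, z: False, q: False}
  {q: True, y: True, v: True, z: False}
  {q: True, v: True, y: False, z: False}
  {y: True, z: True, v: True, q: False}
  {z: True, v: True, q: False, y: False}
  {y: True, z: True, q: False, v: False}
  {q: True, y: True, z: True, v: False}


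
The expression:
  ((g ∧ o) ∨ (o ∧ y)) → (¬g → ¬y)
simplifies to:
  g ∨ ¬o ∨ ¬y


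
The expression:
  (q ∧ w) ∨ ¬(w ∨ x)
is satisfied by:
  {q: True, w: False, x: False}
  {w: False, x: False, q: False}
  {q: True, w: True, x: False}
  {x: True, q: True, w: True}


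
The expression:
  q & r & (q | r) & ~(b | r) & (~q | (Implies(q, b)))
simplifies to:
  False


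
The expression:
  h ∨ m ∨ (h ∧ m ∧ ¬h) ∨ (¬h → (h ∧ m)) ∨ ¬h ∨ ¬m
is always true.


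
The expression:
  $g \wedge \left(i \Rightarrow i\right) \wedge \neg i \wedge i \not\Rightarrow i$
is never true.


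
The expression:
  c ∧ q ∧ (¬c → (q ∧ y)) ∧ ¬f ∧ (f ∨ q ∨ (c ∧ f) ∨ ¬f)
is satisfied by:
  {c: True, q: True, f: False}


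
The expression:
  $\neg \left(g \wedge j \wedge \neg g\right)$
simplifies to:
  $\text{True}$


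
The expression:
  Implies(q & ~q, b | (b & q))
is always true.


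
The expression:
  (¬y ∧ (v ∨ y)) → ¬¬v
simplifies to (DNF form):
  True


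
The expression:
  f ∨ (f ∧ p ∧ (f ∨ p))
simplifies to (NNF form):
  f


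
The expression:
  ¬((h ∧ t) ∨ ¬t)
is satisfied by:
  {t: True, h: False}


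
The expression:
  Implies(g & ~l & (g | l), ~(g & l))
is always true.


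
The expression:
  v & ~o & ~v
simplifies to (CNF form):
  False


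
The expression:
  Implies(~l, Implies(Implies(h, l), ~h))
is always true.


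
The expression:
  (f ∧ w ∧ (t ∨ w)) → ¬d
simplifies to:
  ¬d ∨ ¬f ∨ ¬w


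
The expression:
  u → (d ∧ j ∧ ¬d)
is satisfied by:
  {u: False}


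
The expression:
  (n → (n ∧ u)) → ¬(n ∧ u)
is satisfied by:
  {u: False, n: False}
  {n: True, u: False}
  {u: True, n: False}


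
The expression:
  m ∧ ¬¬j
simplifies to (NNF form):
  j ∧ m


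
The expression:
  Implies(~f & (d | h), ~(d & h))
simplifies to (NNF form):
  f | ~d | ~h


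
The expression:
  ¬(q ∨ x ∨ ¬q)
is never true.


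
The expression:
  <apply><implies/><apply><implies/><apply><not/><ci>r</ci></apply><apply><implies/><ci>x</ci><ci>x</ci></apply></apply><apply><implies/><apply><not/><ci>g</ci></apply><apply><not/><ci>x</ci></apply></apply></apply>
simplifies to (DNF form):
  <apply><or/><ci>g</ci><apply><not/><ci>x</ci></apply></apply>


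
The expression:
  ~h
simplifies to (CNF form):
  ~h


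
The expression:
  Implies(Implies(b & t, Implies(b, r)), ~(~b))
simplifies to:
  b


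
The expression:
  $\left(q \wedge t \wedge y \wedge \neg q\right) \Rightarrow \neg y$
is always true.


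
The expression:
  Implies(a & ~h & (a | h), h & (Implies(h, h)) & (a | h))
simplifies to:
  h | ~a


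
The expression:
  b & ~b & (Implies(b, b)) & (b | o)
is never true.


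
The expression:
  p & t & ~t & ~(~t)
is never true.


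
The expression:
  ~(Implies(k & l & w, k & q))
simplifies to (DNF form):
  k & l & w & ~q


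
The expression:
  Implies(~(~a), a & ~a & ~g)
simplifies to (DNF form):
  ~a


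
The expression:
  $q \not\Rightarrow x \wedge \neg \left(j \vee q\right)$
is never true.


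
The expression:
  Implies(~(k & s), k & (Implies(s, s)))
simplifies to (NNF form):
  k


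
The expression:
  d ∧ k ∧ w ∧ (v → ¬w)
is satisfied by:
  {w: True, d: True, k: True, v: False}


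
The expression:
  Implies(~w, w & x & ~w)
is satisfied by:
  {w: True}


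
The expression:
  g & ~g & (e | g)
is never true.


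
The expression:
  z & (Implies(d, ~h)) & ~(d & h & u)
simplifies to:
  z & (~d | ~h)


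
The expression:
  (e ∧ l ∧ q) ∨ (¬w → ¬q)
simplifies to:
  w ∨ (e ∧ l) ∨ ¬q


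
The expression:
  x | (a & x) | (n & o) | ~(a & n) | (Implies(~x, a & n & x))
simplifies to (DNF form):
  o | x | ~a | ~n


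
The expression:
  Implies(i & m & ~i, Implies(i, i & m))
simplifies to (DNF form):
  True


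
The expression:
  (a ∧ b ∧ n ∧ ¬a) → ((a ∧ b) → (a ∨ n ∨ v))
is always true.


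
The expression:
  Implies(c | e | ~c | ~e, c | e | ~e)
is always true.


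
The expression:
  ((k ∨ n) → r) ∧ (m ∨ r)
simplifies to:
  r ∨ (m ∧ ¬k ∧ ¬n)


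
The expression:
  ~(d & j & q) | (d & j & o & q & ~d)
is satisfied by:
  {q: False, d: False, j: False}
  {j: True, q: False, d: False}
  {d: True, q: False, j: False}
  {j: True, d: True, q: False}
  {q: True, j: False, d: False}
  {j: True, q: True, d: False}
  {d: True, q: True, j: False}


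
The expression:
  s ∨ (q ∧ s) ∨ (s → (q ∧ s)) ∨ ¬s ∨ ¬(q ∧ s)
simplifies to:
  True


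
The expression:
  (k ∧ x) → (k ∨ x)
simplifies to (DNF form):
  True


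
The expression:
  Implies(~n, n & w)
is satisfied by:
  {n: True}


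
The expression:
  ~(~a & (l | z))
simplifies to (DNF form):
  a | (~l & ~z)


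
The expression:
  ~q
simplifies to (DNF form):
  ~q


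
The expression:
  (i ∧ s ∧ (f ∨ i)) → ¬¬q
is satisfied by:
  {q: True, s: False, i: False}
  {s: False, i: False, q: False}
  {i: True, q: True, s: False}
  {i: True, s: False, q: False}
  {q: True, s: True, i: False}
  {s: True, q: False, i: False}
  {i: True, s: True, q: True}


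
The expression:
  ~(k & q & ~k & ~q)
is always true.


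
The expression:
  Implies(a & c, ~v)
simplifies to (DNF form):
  ~a | ~c | ~v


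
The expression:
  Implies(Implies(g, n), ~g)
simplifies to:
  ~g | ~n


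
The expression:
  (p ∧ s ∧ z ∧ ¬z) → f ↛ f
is always true.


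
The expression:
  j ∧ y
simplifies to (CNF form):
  j ∧ y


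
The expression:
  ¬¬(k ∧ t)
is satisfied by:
  {t: True, k: True}


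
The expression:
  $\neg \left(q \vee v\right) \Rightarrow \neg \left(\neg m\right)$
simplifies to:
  $m \vee q \vee v$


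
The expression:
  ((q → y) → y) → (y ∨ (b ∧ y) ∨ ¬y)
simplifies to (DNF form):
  True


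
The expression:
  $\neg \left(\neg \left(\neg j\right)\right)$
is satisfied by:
  {j: False}


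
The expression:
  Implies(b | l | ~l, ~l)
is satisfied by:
  {l: False}


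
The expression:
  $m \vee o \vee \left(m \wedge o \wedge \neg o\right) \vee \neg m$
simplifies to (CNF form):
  $\text{True}$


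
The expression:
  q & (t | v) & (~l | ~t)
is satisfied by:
  {v: True, q: True, l: False, t: False}
  {t: True, v: True, q: True, l: False}
  {t: True, q: True, l: False, v: False}
  {v: True, l: True, q: True, t: False}


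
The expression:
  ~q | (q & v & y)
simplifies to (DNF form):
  ~q | (v & y)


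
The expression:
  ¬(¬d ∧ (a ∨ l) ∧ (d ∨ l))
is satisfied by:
  {d: True, l: False}
  {l: False, d: False}
  {l: True, d: True}


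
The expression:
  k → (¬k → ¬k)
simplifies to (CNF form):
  True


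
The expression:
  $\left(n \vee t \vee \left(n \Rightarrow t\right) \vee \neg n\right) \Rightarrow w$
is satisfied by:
  {w: True}


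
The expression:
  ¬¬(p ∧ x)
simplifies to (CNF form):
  p ∧ x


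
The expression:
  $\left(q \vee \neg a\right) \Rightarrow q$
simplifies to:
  $a \vee q$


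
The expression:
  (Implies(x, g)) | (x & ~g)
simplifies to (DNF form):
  True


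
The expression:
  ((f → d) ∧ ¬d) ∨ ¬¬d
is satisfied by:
  {d: True, f: False}
  {f: False, d: False}
  {f: True, d: True}


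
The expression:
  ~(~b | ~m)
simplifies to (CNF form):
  b & m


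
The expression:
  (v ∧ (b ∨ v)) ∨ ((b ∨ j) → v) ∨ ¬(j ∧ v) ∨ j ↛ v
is always true.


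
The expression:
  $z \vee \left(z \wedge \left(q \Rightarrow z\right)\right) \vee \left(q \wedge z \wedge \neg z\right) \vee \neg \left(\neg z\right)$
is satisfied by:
  {z: True}


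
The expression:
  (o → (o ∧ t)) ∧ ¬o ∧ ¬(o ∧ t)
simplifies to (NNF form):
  ¬o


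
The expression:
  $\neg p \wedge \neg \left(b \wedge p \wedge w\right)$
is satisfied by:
  {p: False}


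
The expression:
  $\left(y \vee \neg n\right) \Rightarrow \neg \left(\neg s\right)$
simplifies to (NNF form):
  $s \vee \left(n \wedge \neg y\right)$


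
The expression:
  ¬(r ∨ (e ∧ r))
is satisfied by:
  {r: False}


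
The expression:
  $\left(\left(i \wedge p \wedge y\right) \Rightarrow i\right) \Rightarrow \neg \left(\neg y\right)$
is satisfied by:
  {y: True}


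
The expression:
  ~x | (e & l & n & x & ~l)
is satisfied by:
  {x: False}


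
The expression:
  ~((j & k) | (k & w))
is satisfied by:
  {j: False, k: False, w: False}
  {w: True, j: False, k: False}
  {j: True, w: False, k: False}
  {w: True, j: True, k: False}
  {k: True, w: False, j: False}


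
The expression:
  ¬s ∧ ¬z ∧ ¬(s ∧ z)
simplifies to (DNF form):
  ¬s ∧ ¬z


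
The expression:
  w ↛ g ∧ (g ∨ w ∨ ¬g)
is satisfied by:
  {w: True, g: False}


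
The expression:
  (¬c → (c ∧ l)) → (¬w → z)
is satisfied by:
  {w: True, z: True, c: False}
  {w: True, c: False, z: False}
  {z: True, c: False, w: False}
  {z: False, c: False, w: False}
  {w: True, z: True, c: True}
  {w: True, c: True, z: False}
  {z: True, c: True, w: False}


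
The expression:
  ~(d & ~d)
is always true.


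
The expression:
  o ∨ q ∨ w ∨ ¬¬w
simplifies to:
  o ∨ q ∨ w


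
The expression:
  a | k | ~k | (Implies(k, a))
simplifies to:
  True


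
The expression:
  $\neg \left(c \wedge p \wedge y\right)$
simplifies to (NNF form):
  $\neg c \vee \neg p \vee \neg y$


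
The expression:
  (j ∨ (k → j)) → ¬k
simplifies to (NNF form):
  ¬j ∨ ¬k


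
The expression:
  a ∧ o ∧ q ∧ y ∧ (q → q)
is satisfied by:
  {a: True, o: True, y: True, q: True}


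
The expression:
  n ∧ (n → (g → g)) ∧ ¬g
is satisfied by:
  {n: True, g: False}


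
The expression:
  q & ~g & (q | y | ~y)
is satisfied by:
  {q: True, g: False}


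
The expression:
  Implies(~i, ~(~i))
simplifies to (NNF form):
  i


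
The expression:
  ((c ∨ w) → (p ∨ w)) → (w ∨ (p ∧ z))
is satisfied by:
  {w: True, z: True, c: True, p: False}
  {w: True, z: True, c: False, p: False}
  {w: True, c: True, z: False, p: False}
  {w: True, c: False, z: False, p: False}
  {w: True, p: True, z: True, c: True}
  {w: True, p: True, z: True, c: False}
  {w: True, p: True, z: False, c: True}
  {w: True, p: True, z: False, c: False}
  {z: True, c: True, w: False, p: False}
  {c: True, w: False, z: False, p: False}
  {p: True, z: True, c: True, w: False}
  {p: True, z: True, w: False, c: False}


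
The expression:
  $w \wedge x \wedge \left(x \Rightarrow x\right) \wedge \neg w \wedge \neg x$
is never true.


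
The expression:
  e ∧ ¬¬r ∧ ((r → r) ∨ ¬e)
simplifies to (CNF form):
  e ∧ r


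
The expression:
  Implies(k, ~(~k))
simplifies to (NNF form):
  True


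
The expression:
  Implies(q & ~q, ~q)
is always true.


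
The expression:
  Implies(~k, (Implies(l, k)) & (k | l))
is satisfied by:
  {k: True}


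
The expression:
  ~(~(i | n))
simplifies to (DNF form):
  i | n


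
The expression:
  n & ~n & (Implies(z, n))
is never true.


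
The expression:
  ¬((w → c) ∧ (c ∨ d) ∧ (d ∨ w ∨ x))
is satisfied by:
  {x: False, d: False, c: False, w: False}
  {w: True, x: False, d: False, c: False}
  {w: True, d: True, x: False, c: False}
  {x: True, w: False, d: False, c: False}
  {w: True, x: True, d: False, c: False}
  {w: True, d: True, x: True, c: False}
  {c: True, w: False, x: False, d: False}


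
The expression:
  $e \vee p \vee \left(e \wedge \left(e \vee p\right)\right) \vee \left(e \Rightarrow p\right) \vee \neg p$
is always true.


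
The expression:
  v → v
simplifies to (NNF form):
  True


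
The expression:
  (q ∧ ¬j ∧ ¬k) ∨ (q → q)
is always true.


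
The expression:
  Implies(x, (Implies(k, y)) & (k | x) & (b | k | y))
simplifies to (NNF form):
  y | ~x | (b & ~k)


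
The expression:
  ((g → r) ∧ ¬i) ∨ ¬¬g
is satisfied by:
  {g: True, i: False}
  {i: False, g: False}
  {i: True, g: True}


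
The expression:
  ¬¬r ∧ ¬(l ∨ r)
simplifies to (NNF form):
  False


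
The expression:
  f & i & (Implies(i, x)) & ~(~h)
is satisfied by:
  {h: True, i: True, x: True, f: True}


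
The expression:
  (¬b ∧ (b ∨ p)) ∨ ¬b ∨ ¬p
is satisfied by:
  {p: False, b: False}
  {b: True, p: False}
  {p: True, b: False}


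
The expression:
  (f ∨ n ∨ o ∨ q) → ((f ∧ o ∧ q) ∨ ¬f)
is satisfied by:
  {q: True, o: True, f: False}
  {q: True, o: False, f: False}
  {o: True, q: False, f: False}
  {q: False, o: False, f: False}
  {f: True, q: True, o: True}


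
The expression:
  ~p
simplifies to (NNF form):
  ~p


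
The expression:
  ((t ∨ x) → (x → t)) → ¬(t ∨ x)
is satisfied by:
  {t: False}


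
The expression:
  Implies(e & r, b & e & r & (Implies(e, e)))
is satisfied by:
  {b: True, e: False, r: False}
  {e: False, r: False, b: False}
  {r: True, b: True, e: False}
  {r: True, e: False, b: False}
  {b: True, e: True, r: False}
  {e: True, b: False, r: False}
  {r: True, e: True, b: True}


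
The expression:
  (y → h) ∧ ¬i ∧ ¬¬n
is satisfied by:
  {h: True, n: True, i: False, y: False}
  {n: True, h: False, i: False, y: False}
  {y: True, h: True, n: True, i: False}


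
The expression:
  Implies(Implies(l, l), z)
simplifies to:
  z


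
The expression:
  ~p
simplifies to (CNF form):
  ~p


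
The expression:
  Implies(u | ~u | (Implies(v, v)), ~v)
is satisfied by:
  {v: False}


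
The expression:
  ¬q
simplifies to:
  ¬q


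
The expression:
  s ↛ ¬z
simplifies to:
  s ∧ z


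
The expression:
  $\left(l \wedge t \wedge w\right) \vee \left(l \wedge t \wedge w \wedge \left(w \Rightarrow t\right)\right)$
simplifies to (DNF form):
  $l \wedge t \wedge w$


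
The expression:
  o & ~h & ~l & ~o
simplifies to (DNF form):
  False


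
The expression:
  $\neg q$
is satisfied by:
  {q: False}


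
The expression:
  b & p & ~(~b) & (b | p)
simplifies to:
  b & p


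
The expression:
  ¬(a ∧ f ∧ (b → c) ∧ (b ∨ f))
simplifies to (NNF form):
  (b ∧ ¬c) ∨ ¬a ∨ ¬f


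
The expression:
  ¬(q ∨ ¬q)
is never true.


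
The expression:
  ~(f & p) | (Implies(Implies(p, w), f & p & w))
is always true.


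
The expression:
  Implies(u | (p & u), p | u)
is always true.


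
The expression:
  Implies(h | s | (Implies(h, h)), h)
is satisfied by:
  {h: True}


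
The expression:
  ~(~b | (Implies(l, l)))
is never true.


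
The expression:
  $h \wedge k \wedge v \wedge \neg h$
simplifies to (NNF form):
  $\text{False}$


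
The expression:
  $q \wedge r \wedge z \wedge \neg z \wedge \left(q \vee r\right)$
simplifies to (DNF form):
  $\text{False}$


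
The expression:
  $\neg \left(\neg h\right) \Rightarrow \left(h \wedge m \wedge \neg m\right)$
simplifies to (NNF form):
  $\neg h$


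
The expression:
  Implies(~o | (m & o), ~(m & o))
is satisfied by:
  {m: False, o: False}
  {o: True, m: False}
  {m: True, o: False}


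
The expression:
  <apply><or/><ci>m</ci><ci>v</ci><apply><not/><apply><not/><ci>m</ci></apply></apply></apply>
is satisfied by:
  {m: True, v: True}
  {m: True, v: False}
  {v: True, m: False}


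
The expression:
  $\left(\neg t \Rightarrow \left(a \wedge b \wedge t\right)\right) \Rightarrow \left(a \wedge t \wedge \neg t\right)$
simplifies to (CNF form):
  $\neg t$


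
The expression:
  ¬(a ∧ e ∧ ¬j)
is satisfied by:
  {j: True, e: False, a: False}
  {j: False, e: False, a: False}
  {a: True, j: True, e: False}
  {a: True, j: False, e: False}
  {e: True, j: True, a: False}
  {e: True, j: False, a: False}
  {e: True, a: True, j: True}


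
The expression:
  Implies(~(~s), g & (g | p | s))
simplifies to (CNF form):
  g | ~s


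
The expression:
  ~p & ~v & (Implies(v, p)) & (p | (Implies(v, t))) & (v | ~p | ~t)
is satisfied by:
  {v: False, p: False}


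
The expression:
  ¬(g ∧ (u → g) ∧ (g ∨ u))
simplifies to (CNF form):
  ¬g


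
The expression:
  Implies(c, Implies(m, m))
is always true.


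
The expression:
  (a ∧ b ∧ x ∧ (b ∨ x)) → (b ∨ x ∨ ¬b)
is always true.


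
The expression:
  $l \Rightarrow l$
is always true.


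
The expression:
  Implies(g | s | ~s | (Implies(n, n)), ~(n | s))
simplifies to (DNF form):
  ~n & ~s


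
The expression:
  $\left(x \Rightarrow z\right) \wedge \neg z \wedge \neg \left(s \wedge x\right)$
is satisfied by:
  {x: False, z: False}


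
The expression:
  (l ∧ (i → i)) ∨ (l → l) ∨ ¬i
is always true.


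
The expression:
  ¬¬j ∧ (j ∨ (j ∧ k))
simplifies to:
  j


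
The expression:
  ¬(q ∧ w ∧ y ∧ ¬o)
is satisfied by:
  {o: True, w: False, q: False, y: False}
  {o: False, w: False, q: False, y: False}
  {y: True, o: True, w: False, q: False}
  {y: True, o: False, w: False, q: False}
  {o: True, q: True, y: False, w: False}
  {q: True, y: False, w: False, o: False}
  {y: True, q: True, o: True, w: False}
  {y: True, q: True, o: False, w: False}
  {o: True, w: True, y: False, q: False}
  {w: True, y: False, q: False, o: False}
  {o: True, y: True, w: True, q: False}
  {y: True, w: True, o: False, q: False}
  {o: True, q: True, w: True, y: False}
  {q: True, w: True, y: False, o: False}
  {y: True, q: True, w: True, o: True}


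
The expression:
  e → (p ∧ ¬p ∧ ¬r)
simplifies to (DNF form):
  ¬e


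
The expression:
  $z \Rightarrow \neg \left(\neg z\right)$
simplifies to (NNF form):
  $\text{True}$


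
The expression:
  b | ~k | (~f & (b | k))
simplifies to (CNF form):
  b | ~f | ~k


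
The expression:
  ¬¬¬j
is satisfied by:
  {j: False}


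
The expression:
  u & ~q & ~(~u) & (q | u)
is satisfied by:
  {u: True, q: False}


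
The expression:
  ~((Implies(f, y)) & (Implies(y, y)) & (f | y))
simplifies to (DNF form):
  ~y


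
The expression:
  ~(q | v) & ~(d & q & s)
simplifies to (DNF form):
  ~q & ~v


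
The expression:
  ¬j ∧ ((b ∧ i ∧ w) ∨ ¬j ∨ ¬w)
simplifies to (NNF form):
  ¬j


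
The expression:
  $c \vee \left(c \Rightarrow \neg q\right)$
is always true.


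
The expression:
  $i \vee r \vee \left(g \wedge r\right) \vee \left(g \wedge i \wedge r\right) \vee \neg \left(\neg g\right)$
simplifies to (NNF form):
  $g \vee i \vee r$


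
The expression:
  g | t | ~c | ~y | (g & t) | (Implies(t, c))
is always true.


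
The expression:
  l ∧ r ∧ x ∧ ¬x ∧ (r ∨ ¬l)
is never true.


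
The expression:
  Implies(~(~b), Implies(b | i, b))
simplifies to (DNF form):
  True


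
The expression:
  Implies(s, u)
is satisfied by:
  {u: True, s: False}
  {s: False, u: False}
  {s: True, u: True}


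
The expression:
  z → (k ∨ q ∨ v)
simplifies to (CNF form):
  k ∨ q ∨ v ∨ ¬z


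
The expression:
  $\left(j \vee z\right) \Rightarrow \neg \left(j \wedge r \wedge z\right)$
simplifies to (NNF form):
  $\neg j \vee \neg r \vee \neg z$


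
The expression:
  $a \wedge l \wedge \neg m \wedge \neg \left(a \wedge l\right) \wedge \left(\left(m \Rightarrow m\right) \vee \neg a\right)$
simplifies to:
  $\text{False}$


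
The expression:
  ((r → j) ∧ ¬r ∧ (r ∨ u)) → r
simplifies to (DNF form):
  r ∨ ¬u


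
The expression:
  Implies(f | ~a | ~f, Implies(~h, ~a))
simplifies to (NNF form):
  h | ~a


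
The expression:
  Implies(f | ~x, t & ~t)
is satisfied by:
  {x: True, f: False}


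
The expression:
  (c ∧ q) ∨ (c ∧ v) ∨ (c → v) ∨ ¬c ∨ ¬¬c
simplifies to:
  True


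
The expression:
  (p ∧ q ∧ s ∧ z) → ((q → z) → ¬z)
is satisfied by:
  {s: False, z: False, p: False, q: False}
  {q: True, s: False, z: False, p: False}
  {p: True, s: False, z: False, q: False}
  {q: True, p: True, s: False, z: False}
  {z: True, q: False, s: False, p: False}
  {q: True, z: True, s: False, p: False}
  {p: True, z: True, q: False, s: False}
  {q: True, p: True, z: True, s: False}
  {s: True, p: False, z: False, q: False}
  {q: True, s: True, p: False, z: False}
  {p: True, s: True, q: False, z: False}
  {q: True, p: True, s: True, z: False}
  {z: True, s: True, p: False, q: False}
  {q: True, z: True, s: True, p: False}
  {p: True, z: True, s: True, q: False}


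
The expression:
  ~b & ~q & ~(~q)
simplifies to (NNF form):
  False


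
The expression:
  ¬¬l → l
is always true.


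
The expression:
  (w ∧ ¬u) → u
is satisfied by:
  {u: True, w: False}
  {w: False, u: False}
  {w: True, u: True}


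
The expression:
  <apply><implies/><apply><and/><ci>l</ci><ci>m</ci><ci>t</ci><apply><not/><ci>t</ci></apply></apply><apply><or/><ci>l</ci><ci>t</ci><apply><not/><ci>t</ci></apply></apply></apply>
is always true.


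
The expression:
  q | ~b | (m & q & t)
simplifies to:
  q | ~b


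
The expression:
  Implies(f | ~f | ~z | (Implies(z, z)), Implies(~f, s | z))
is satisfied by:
  {z: True, s: True, f: True}
  {z: True, s: True, f: False}
  {z: True, f: True, s: False}
  {z: True, f: False, s: False}
  {s: True, f: True, z: False}
  {s: True, f: False, z: False}
  {f: True, s: False, z: False}


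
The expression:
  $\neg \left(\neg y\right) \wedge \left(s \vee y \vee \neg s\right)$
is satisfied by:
  {y: True}


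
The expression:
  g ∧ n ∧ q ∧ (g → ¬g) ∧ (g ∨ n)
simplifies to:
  False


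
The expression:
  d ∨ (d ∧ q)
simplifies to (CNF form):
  d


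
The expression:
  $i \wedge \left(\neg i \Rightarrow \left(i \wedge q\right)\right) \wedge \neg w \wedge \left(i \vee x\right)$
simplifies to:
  $i \wedge \neg w$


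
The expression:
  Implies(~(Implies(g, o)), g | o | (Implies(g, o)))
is always true.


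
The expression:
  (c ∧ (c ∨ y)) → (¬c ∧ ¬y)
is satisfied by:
  {c: False}


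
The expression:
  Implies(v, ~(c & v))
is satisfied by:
  {v: False, c: False}
  {c: True, v: False}
  {v: True, c: False}


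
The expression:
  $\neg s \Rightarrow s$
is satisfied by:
  {s: True}


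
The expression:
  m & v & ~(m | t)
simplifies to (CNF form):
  False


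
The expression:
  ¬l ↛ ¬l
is never true.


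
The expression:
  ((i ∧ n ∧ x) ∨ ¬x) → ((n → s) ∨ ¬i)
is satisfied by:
  {s: True, n: False, i: False}
  {s: False, n: False, i: False}
  {i: True, s: True, n: False}
  {i: True, s: False, n: False}
  {n: True, s: True, i: False}
  {n: True, s: False, i: False}
  {n: True, i: True, s: True}


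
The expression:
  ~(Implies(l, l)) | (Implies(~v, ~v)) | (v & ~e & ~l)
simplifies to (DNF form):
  True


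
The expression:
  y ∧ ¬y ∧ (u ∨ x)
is never true.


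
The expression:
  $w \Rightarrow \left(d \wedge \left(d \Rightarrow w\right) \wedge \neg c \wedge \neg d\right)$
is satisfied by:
  {w: False}


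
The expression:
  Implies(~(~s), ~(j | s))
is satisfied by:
  {s: False}


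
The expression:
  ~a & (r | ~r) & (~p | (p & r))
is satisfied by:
  {r: True, p: False, a: False}
  {p: False, a: False, r: False}
  {r: True, p: True, a: False}


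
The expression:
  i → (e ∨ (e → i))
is always true.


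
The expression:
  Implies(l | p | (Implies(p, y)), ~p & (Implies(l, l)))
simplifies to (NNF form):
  ~p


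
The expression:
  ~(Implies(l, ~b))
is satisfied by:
  {b: True, l: True}


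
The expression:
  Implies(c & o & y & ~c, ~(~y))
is always true.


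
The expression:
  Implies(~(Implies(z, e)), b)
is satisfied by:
  {b: True, e: True, z: False}
  {b: True, e: False, z: False}
  {e: True, b: False, z: False}
  {b: False, e: False, z: False}
  {b: True, z: True, e: True}
  {b: True, z: True, e: False}
  {z: True, e: True, b: False}


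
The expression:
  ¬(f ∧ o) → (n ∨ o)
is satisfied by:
  {n: True, o: True}
  {n: True, o: False}
  {o: True, n: False}


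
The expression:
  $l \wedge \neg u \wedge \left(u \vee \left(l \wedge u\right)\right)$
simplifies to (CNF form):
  $\text{False}$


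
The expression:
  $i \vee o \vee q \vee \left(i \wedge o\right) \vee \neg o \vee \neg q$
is always true.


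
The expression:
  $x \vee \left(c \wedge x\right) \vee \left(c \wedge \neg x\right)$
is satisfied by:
  {x: True, c: True}
  {x: True, c: False}
  {c: True, x: False}


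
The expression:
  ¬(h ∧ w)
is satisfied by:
  {w: False, h: False}
  {h: True, w: False}
  {w: True, h: False}


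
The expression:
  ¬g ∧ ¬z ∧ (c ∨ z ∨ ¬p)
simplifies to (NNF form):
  ¬g ∧ ¬z ∧ (c ∨ ¬p)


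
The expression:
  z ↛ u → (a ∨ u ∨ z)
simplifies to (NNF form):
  True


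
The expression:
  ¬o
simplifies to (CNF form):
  ¬o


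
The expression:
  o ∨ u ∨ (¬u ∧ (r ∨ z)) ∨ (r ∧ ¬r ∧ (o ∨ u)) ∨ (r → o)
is always true.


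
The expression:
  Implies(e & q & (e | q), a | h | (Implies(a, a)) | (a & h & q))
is always true.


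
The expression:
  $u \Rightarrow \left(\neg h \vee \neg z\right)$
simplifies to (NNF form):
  $\neg h \vee \neg u \vee \neg z$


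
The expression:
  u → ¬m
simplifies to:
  ¬m ∨ ¬u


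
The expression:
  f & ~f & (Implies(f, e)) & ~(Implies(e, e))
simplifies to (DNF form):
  False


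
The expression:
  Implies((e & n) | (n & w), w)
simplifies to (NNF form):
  w | ~e | ~n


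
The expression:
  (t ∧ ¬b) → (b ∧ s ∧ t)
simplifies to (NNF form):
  b ∨ ¬t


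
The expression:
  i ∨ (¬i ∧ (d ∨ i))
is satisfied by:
  {i: True, d: True}
  {i: True, d: False}
  {d: True, i: False}


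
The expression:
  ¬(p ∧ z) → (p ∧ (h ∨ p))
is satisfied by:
  {p: True}


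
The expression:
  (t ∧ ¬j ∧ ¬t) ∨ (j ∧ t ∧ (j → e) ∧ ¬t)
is never true.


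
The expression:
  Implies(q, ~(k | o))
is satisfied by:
  {o: False, q: False, k: False}
  {k: True, o: False, q: False}
  {o: True, k: False, q: False}
  {k: True, o: True, q: False}
  {q: True, k: False, o: False}


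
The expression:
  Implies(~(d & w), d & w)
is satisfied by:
  {w: True, d: True}


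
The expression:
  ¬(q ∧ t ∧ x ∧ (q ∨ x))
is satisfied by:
  {t: False, x: False, q: False}
  {q: True, t: False, x: False}
  {x: True, t: False, q: False}
  {q: True, x: True, t: False}
  {t: True, q: False, x: False}
  {q: True, t: True, x: False}
  {x: True, t: True, q: False}


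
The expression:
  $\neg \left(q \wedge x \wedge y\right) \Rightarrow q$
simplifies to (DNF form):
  $q$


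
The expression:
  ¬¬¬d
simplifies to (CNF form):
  ¬d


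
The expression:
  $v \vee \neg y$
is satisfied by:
  {v: True, y: False}
  {y: False, v: False}
  {y: True, v: True}


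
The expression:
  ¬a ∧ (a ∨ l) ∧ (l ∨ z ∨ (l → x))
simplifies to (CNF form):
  l ∧ ¬a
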